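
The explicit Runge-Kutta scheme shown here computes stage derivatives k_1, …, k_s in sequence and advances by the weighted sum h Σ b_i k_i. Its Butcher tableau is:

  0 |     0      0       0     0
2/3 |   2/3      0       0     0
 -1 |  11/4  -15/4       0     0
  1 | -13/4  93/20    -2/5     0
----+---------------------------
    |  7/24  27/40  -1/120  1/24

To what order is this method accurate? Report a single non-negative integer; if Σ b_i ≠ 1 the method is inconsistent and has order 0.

b = (7/24, 27/40, -1/120, 1/24)
c = (0, 2/3, -1, 1)
Ac = (0, 0, -5/2, 7/2)
Σ b_i: 7/24·1 + 27/40·1 + (-1/120)·1 + 1/24·1 = 1 ✓
b·c: 27/40·2/3 + (-1/120)·(-1) + 1/24·1 = 1/2 ✓
b·c²: 27/40·4/9 + (-1/120)·1 + 1/24·1 = 1/3 ✓
b·Ac: (-1/120)·(-5/2) + 1/24·7/2 = 1/6 ✓
b·c³: 27/40·8/27 + (-1/120)·(-1) + 1/24·1 = 1/4 ✓
b·(c∘Ac): (-1/120)·5/2 + 1/24·7/2 = 1/8 ✓
b·Ac²: (-1/120)·(-5/3) + 1/24·5/3 = 1/12 ✓
b·A²c: 1/24·1 = 1/24 ✓; 4 stages ⇒ order 4.

4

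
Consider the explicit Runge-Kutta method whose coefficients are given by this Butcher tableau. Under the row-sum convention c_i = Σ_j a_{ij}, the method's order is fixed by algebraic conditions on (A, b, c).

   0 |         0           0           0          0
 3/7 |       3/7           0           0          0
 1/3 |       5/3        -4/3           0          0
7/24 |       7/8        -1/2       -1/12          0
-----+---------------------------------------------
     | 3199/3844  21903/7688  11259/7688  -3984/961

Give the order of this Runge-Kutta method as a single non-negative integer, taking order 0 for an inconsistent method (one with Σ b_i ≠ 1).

b = (3199/3844, 21903/7688, 11259/7688, -3984/961)
c = (0, 3/7, 1/3, 7/24)
Ac = (0, 0, -4/7, -61/252)
Σ b_i: 3199/3844·1 + 21903/7688·1 + 11259/7688·1 + (-3984/961)·1 = 1 ✓
b·c: 21903/7688·3/7 + 11259/7688·1/3 + (-3984/961)·7/24 = 1/2 ✓
b·c²: 21903/7688·9/49 + 11259/7688·1/9 + (-3984/961)·49/576 = 1/3 ✓
b·Ac: 11259/7688·(-4/7) + (-3984/961)·(-61/252) = 1/6 ✓
b·c³: 21903/7688·27/343 + 11259/7688·1/27 + (-3984/961)·343/13824 = 340285/1937376 ≠ 1/4 ⇒ order 3.
b·(c∘Ac): 11259/7688·(-4/21) + (-3984/961)·(-61/864) = 832/60543 ≠ 1/8
b·Ac²: 11259/7688·(-12/49) + (-3984/961)·(-535/5292) = 7321/121086 ≠ 1/12
b·A²c: (-3984/961)·1/21 = -1328/6727 ≠ 1/24

3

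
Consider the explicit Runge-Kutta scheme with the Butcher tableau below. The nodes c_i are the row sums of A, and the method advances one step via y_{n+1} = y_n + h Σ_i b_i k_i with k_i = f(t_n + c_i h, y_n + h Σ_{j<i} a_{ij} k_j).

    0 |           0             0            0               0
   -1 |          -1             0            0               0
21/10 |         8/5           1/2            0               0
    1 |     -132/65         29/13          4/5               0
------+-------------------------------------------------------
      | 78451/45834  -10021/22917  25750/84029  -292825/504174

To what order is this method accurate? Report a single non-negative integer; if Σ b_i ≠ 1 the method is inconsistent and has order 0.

b = (78451/45834, -10021/22917, 25750/84029, -292825/504174)
c = (0, -1, 21/10, 1)
Ac = (0, 0, -1/2, -179/325)
Σ b_i: 78451/45834·1 + (-10021/22917)·1 + 25750/84029·1 + (-292825/504174)·1 = 1 ✓
b·c: (-10021/22917)·(-1) + 25750/84029·21/10 + (-292825/504174)·1 = 1/2 ✓
b·c²: (-10021/22917)·1 + 25750/84029·441/100 + (-292825/504174)·1 = 1/3 ✓
b·Ac: 25750/84029·(-1/2) + (-292825/504174)·(-179/325) = 1/6 ✓
b·c³: (-10021/22917)·(-1) + 25750/84029·9261/1000 + (-292825/504174)·1 = 82331/30556 ≠ 1/4 ⇒ order 3.
b·(c∘Ac): 25750/84029·(-21/20) + (-292825/504174)·(-179/325) = -43/22917 ≠ 1/8
b·Ac²: 25750/84029·1/2 + (-292825/504174)·9358/1625 = -4022654/1260435 ≠ 1/12
b·A²c: (-292825/504174)·(-2/5) = 58565/252087 ≠ 1/24

3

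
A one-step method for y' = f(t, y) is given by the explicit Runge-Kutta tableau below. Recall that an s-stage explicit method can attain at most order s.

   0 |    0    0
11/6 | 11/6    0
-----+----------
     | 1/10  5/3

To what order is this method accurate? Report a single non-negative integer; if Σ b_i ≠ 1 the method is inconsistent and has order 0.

b = (1/10, 5/3)
c = (0, 11/6)
Σ b_i: 1/10·1 + 5/3·1 = 53/30 ≠ 1 ⇒ order 0.

0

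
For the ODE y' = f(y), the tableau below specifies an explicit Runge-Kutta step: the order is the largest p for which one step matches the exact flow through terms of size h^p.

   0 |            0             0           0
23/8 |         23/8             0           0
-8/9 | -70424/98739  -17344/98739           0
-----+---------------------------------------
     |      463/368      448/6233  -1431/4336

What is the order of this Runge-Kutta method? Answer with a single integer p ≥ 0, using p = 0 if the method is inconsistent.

3

b = (463/368, 448/6233, -1431/4336)
c = (0, 23/8, -8/9)
Ac = (0, 0, -2168/4293)
Σ b_i: 463/368·1 + 448/6233·1 + (-1431/4336)·1 = 1 ✓
b·c: 448/6233·23/8 + (-1431/4336)·(-8/9) = 1/2 ✓
b·c²: 448/6233·529/64 + (-1431/4336)·64/81 = 1/3 ✓
b·Ac: (-1431/4336)·(-2168/4293) = 1/6 ✓; 3 stages ⇒ order 3.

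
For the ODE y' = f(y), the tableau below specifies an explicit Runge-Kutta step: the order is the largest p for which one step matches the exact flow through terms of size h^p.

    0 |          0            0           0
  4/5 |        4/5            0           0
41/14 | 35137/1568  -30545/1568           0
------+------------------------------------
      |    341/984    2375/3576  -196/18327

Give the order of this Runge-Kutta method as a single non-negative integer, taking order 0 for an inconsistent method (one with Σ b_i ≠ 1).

b = (341/984, 2375/3576, -196/18327)
c = (0, 4/5, 41/14)
Ac = (0, 0, -6109/392)
Σ b_i: 341/984·1 + 2375/3576·1 + (-196/18327)·1 = 1 ✓
b·c: 2375/3576·4/5 + (-196/18327)·41/14 = 1/2 ✓
b·c²: 2375/3576·16/25 + (-196/18327)·1681/196 = 1/3 ✓
b·Ac: (-196/18327)·(-6109/392) = 1/6 ✓; 3 stages ⇒ order 3.

3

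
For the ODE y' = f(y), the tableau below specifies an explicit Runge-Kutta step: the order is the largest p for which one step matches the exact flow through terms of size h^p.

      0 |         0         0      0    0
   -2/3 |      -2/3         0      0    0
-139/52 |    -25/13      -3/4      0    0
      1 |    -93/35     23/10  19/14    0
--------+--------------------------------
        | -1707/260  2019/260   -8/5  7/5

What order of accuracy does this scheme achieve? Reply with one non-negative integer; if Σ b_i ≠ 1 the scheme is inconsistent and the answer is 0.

2

b = (-1707/260, 2019/260, -8/5, 7/5)
c = (0, -2/3, -139/52, 1)
Ac = (0, 0, 1/2, -56359/10920)
Σ b_i: (-1707/260)·1 + 2019/260·1 + (-8/5)·1 + 7/5·1 = 1 ✓
b·c: 2019/260·(-2/3) + (-8/5)·(-139/52) + 7/5·1 = 1/2 ✓
b·c²: 2019/260·4/9 + (-8/5)·19321/2704 + 7/5·1 = -33367/5070 ≠ 1/3 ⇒ order 2.
b·Ac: (-8/5)·1/2 + 7/5·(-56359/10920) = -62599/7800 ≠ 1/6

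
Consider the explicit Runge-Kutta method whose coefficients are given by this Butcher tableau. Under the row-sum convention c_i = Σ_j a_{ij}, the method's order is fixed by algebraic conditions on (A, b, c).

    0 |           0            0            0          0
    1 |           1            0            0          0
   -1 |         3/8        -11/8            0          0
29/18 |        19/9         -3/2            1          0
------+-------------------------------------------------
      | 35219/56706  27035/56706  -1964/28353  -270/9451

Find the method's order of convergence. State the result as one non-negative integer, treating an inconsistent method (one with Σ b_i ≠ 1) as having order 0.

3

b = (35219/56706, 27035/56706, -1964/28353, -270/9451)
c = (0, 1, -1, 29/18)
Ac = (0, 0, -11/8, -5/2)
Σ b_i: 35219/56706·1 + 27035/56706·1 + (-1964/28353)·1 + (-270/9451)·1 = 1 ✓
b·c: 27035/56706·1 + (-1964/28353)·(-1) + (-270/9451)·29/18 = 1/2 ✓
b·c²: 27035/56706·1 + (-1964/28353)·1 + (-270/9451)·841/324 = 1/3 ✓
b·Ac: (-1964/28353)·(-11/8) + (-270/9451)·(-5/2) = 1/6 ✓
b·c³: 27035/56706·1 + (-1964/28353)·(-1) + (-270/9451)·24389/5832 = 435389/1020708 ≠ 1/4 ⇒ order 3.
b·(c∘Ac): (-1964/28353)·11/8 + (-270/9451)·(-145/36) = 562/28353 ≠ 1/8
b·Ac²: (-1964/28353)·(-11/8) + (-270/9451)·(-1/2) = 6211/56706 ≠ 1/12
b·A²c: (-270/9451)·(-11/8) = 1485/37804 ≠ 1/24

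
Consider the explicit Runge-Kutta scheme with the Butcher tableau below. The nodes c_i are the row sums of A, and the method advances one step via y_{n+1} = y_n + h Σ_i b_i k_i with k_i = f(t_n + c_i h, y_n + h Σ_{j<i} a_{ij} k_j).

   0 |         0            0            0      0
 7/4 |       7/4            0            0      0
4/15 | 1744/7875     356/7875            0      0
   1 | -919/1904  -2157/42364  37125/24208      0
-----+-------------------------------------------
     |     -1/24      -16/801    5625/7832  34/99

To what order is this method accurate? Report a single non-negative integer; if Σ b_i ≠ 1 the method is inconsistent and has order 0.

b = (-1/24, -16/801, 5625/7832, 34/99)
c = (0, 7/4, 4/15, 1)
Ac = (0, 0, 89/1125, 87/272)
Σ b_i: (-1/24)·1 + (-16/801)·1 + 5625/7832·1 + 34/99·1 = 1 ✓
b·c: (-16/801)·7/4 + 5625/7832·4/15 + 34/99·1 = 1/2 ✓
b·c²: (-16/801)·49/16 + 5625/7832·16/225 + 34/99·1 = 1/3 ✓
b·Ac: 5625/7832·89/1125 + 34/99·87/272 = 1/6 ✓
b·c³: (-16/801)·343/64 + 5625/7832·64/3375 + 34/99·1 = 1/4 ✓
b·(c∘Ac): 5625/7832·356/16875 + 34/99·87/272 = 1/8 ✓
b·Ac²: 5625/7832·623/4500 + 34/99·(-3/64) = 1/12 ✓
b·A²c: 34/99·33/272 = 1/24 ✓; 4 stages ⇒ order 4.

4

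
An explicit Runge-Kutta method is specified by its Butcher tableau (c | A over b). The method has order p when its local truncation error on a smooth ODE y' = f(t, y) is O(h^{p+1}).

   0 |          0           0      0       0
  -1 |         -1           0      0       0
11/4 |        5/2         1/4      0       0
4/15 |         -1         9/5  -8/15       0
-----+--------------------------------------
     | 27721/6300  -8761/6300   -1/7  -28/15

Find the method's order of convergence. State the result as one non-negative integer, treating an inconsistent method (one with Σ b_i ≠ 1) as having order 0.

b = (27721/6300, -8761/6300, -1/7, -28/15)
c = (0, -1, 11/4, 4/15)
Ac = (0, 0, -1/4, -49/15)
Σ b_i: 27721/6300·1 + (-8761/6300)·1 + (-1/7)·1 + (-28/15)·1 = 1 ✓
b·c: (-8761/6300)·(-1) + (-1/7)·11/4 + (-28/15)·4/15 = 1/2 ✓
b·c²: (-8761/6300)·1 + (-1/7)·121/16 + (-28/15)·16/225 = -984211/378000 ≠ 1/3 ⇒ order 2.
b·Ac: (-1/7)·(-1/4) + (-28/15)·(-49/15) = 38641/6300 ≠ 1/6

2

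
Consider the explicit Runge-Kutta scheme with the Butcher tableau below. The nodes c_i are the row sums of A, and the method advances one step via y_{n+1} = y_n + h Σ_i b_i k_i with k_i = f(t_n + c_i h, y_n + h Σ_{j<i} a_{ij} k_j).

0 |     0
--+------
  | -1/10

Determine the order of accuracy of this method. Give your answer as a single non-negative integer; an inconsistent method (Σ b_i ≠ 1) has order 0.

b = (-1/10)
c = (0)
Σ b_i: (-1/10)·1 = -1/10 ≠ 1 ⇒ order 0.

0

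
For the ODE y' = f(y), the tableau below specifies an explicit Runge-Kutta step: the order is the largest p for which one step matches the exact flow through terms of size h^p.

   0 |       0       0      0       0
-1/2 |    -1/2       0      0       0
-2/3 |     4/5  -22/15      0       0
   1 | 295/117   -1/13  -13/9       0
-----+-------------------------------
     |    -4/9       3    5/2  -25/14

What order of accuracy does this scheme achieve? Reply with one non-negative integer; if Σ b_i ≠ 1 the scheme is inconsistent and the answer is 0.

b = (-4/9, 3, 5/2, -25/14)
c = (0, -1/2, -2/3, 1)
Ac = (0, 0, 11/15, 703/702)
Σ b_i: (-4/9)·1 + 3·1 + 5/2·1 + (-25/14)·1 = 206/63 ≠ 1 ⇒ order 0.

0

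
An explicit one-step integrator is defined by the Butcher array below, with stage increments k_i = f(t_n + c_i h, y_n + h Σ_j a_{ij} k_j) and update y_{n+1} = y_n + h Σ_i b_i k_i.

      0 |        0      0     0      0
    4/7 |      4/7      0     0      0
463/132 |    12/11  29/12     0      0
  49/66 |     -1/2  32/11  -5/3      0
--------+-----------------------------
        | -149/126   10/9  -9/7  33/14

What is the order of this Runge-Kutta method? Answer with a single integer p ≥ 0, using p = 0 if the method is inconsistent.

b = (-149/126, 10/9, -9/7, 33/14)
c = (0, 4/7, 463/132, 49/66)
Ac = (0, 0, 29/21, -11597/2772)
Σ b_i: (-149/126)·1 + 10/9·1 + (-9/7)·1 + 33/14·1 = 1 ✓
b·c: 10/9·4/7 + (-9/7)·463/132 + 33/14·49/66 = -2945/1386 ≠ 1/2 ⇒ order 1.

1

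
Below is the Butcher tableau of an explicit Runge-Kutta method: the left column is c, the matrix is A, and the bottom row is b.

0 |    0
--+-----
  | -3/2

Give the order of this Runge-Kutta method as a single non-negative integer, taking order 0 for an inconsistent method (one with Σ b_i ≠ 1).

b = (-3/2)
c = (0)
Σ b_i: (-3/2)·1 = -3/2 ≠ 1 ⇒ order 0.

0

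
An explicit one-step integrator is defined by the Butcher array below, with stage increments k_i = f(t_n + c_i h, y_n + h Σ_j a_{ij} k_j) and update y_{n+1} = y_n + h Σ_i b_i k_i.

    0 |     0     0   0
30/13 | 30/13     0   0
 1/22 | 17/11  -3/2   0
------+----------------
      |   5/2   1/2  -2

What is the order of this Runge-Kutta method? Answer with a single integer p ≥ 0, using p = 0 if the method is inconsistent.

b = (5/2, 1/2, -2)
c = (0, 30/13, 1/22)
Ac = (0, 0, -45/13)
Σ b_i: 5/2·1 + 1/2·1 + (-2)·1 = 1 ✓
b·c: 1/2·30/13 + (-2)·1/22 = 152/143 ≠ 1/2 ⇒ order 1.

1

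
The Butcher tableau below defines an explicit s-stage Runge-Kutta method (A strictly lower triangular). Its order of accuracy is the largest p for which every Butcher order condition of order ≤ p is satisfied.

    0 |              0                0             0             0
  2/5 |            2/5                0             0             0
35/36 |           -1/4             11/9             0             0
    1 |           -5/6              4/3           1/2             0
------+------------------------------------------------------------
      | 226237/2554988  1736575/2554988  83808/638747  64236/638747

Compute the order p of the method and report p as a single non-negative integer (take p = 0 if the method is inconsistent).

b = (226237/2554988, 1736575/2554988, 83808/638747, 64236/638747)
c = (0, 2/5, 35/36, 1)
Ac = (0, 0, 22/45, 367/360)
Σ b_i: 226237/2554988·1 + 1736575/2554988·1 + 83808/638747·1 + 64236/638747·1 = 1 ✓
b·c: 1736575/2554988·2/5 + 83808/638747·35/36 + 64236/638747·1 = 1/2 ✓
b·c²: 1736575/2554988·4/25 + 83808/638747·1225/1296 + 64236/638747·1 = 1/3 ✓
b·Ac: 83808/638747·22/45 + 64236/638747·367/360 = 1/6 ✓
b·c³: 1736575/2554988·8/125 + 83808/638747·42875/46656 + 64236/638747·1 = 45640099/172461690 ≠ 1/4 ⇒ order 3.
b·(c∘Ac): 83808/638747·77/162 + 64236/638747·367/360 = 1053197/6387470 ≠ 1/8
b·Ac²: 83808/638747·44/225 + 64236/638747·44449/64800 = 65287349/689846760 ≠ 1/12
b·A²c: 64236/638747·11/45 = 235532/9581205 ≠ 1/24

3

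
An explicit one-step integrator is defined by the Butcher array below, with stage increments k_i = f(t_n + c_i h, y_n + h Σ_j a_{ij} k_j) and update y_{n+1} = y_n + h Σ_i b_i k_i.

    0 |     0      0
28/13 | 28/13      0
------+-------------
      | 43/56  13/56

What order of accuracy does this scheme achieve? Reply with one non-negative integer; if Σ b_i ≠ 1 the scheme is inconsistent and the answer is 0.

2

b = (43/56, 13/56)
c = (0, 28/13)
Σ b_i: 43/56·1 + 13/56·1 = 1 ✓
b·c: 13/56·28/13 = 1/2 ✓; 2 stages ⇒ order 2.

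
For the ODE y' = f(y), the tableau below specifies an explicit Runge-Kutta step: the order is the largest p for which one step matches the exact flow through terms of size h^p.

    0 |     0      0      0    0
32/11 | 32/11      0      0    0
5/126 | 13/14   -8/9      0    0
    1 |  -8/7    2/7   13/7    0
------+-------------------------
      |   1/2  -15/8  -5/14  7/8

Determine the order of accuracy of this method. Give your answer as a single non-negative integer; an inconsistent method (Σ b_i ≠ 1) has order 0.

0

b = (1/2, -15/8, -5/14, 7/8)
c = (0, 32/11, 5/126, 1)
Ac = (0, 0, -256/99, 8779/9702)
Σ b_i: 1/2·1 + (-15/8)·1 + (-5/14)·1 + 7/8·1 = -6/7 ≠ 1 ⇒ order 0.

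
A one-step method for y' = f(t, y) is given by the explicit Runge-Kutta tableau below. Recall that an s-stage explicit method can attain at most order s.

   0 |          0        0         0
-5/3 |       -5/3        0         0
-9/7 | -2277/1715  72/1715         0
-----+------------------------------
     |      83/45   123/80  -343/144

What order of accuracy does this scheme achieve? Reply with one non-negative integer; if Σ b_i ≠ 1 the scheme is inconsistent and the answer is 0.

b = (83/45, 123/80, -343/144)
c = (0, -5/3, -9/7)
Ac = (0, 0, -24/343)
Σ b_i: 83/45·1 + 123/80·1 + (-343/144)·1 = 1 ✓
b·c: 123/80·(-5/3) + (-343/144)·(-9/7) = 1/2 ✓
b·c²: 123/80·25/9 + (-343/144)·81/49 = 1/3 ✓
b·Ac: (-343/144)·(-24/343) = 1/6 ✓; 3 stages ⇒ order 3.

3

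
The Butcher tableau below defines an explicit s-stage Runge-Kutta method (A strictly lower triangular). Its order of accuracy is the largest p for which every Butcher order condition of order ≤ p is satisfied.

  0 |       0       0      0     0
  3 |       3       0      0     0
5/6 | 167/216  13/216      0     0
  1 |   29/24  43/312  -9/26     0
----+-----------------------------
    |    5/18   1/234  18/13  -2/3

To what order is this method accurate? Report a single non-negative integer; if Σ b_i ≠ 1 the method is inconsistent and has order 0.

4

b = (5/18, 1/234, 18/13, -2/3)
c = (0, 3, 5/6, 1)
Ac = (0, 0, 13/72, 1/8)
Σ b_i: 5/18·1 + 1/234·1 + 18/13·1 + (-2/3)·1 = 1 ✓
b·c: 1/234·3 + 18/13·5/6 + (-2/3)·1 = 1/2 ✓
b·c²: 1/234·9 + 18/13·25/36 + (-2/3)·1 = 1/3 ✓
b·Ac: 18/13·13/72 + (-2/3)·1/8 = 1/6 ✓
b·c³: 1/234·27 + 18/13·125/216 + (-2/3)·1 = 1/4 ✓
b·(c∘Ac): 18/13·65/432 + (-2/3)·1/8 = 1/8 ✓
b·Ac²: 18/13·13/24 + (-2/3)·1 = 1/12 ✓
b·A²c: (-2/3)·(-1/16) = 1/24 ✓; 4 stages ⇒ order 4.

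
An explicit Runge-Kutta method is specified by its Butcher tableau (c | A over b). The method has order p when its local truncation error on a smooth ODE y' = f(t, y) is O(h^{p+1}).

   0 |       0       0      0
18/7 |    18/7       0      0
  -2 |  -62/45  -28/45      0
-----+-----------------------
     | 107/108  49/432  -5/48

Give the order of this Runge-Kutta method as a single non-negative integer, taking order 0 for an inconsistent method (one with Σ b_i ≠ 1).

3

b = (107/108, 49/432, -5/48)
c = (0, 18/7, -2)
Ac = (0, 0, -8/5)
Σ b_i: 107/108·1 + 49/432·1 + (-5/48)·1 = 1 ✓
b·c: 49/432·18/7 + (-5/48)·(-2) = 1/2 ✓
b·c²: 49/432·324/49 + (-5/48)·4 = 1/3 ✓
b·Ac: (-5/48)·(-8/5) = 1/6 ✓; 3 stages ⇒ order 3.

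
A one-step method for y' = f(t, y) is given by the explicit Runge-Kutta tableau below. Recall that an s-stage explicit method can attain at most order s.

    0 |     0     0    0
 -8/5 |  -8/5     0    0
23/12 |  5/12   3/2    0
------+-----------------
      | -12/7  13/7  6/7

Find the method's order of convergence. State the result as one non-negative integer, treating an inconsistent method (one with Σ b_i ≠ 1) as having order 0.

1

b = (-12/7, 13/7, 6/7)
c = (0, -8/5, 23/12)
Ac = (0, 0, -12/5)
Σ b_i: (-12/7)·1 + 13/7·1 + 6/7·1 = 1 ✓
b·c: 13/7·(-8/5) + 6/7·23/12 = -93/70 ≠ 1/2 ⇒ order 1.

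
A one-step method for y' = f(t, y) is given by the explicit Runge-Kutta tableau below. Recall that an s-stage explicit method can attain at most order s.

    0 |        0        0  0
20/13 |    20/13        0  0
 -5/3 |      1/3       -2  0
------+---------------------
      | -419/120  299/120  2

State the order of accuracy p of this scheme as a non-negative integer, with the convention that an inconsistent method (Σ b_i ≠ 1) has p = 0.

2

b = (-419/120, 299/120, 2)
c = (0, 20/13, -5/3)
Ac = (0, 0, -40/13)
Σ b_i: (-419/120)·1 + 299/120·1 + 2·1 = 1 ✓
b·c: 299/120·20/13 + 2·(-5/3) = 1/2 ✓
b·c²: 299/120·400/169 + 2·25/9 = 1340/117 ≠ 1/3 ⇒ order 2.
b·Ac: 2·(-40/13) = -80/13 ≠ 1/6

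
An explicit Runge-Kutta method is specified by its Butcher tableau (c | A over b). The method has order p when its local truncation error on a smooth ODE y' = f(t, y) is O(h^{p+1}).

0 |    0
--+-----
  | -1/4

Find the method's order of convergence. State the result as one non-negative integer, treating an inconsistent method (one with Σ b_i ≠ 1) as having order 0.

0

b = (-1/4)
c = (0)
Σ b_i: (-1/4)·1 = -1/4 ≠ 1 ⇒ order 0.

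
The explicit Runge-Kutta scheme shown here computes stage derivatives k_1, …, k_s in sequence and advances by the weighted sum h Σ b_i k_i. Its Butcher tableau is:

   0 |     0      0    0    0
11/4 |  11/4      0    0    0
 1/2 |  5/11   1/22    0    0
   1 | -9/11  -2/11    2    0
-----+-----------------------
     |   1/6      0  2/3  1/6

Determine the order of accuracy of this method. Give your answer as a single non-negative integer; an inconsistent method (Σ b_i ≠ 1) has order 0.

4

b = (1/6, 0, 2/3, 1/6)
c = (0, 11/4, 1/2, 1)
Ac = (0, 0, 1/8, 1/2)
Σ b_i: 1/6·1 + 2/3·1 + 1/6·1 = 1 ✓
b·c: 2/3·1/2 + 1/6·1 = 1/2 ✓
b·c²: 2/3·1/4 + 1/6·1 = 1/3 ✓
b·Ac: 2/3·1/8 + 1/6·1/2 = 1/6 ✓
b·c³: 2/3·1/8 + 1/6·1 = 1/4 ✓
b·(c∘Ac): 2/3·1/16 + 1/6·1/2 = 1/8 ✓
b·Ac²: 2/3·11/32 + 1/6·(-7/8) = 1/12 ✓
b·A²c: 1/6·1/4 = 1/24 ✓; 4 stages ⇒ order 4.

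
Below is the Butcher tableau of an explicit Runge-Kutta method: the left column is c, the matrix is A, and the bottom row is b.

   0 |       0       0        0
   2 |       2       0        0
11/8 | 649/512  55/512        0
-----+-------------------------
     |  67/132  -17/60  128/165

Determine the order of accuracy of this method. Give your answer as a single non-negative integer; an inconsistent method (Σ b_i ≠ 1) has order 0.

b = (67/132, -17/60, 128/165)
c = (0, 2, 11/8)
Ac = (0, 0, 55/256)
Σ b_i: 67/132·1 + (-17/60)·1 + 128/165·1 = 1 ✓
b·c: (-17/60)·2 + 128/165·11/8 = 1/2 ✓
b·c²: (-17/60)·4 + 128/165·121/64 = 1/3 ✓
b·Ac: 128/165·55/256 = 1/6 ✓; 3 stages ⇒ order 3.

3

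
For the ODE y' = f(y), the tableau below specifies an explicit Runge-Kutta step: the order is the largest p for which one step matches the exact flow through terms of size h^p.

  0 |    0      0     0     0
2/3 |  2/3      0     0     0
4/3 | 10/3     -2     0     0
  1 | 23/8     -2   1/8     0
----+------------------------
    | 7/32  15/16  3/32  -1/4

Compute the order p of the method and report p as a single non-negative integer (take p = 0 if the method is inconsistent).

b = (7/32, 15/16, 3/32, -1/4)
c = (0, 2/3, 4/3, 1)
Ac = (0, 0, -4/3, -7/6)
Σ b_i: 7/32·1 + 15/16·1 + 3/32·1 + (-1/4)·1 = 1 ✓
b·c: 15/16·2/3 + 3/32·4/3 + (-1/4)·1 = 1/2 ✓
b·c²: 15/16·4/9 + 3/32·16/9 + (-1/4)·1 = 1/3 ✓
b·Ac: 3/32·(-4/3) + (-1/4)·(-7/6) = 1/6 ✓
b·c³: 15/16·8/27 + 3/32·64/27 + (-1/4)·1 = 1/4 ✓
b·(c∘Ac): 3/32·(-16/9) + (-1/4)·(-7/6) = 1/8 ✓
b·Ac²: 3/32·(-8/9) + (-1/4)·(-2/3) = 1/12 ✓
b·A²c: (-1/4)·(-1/6) = 1/24 ✓; 4 stages ⇒ order 4.

4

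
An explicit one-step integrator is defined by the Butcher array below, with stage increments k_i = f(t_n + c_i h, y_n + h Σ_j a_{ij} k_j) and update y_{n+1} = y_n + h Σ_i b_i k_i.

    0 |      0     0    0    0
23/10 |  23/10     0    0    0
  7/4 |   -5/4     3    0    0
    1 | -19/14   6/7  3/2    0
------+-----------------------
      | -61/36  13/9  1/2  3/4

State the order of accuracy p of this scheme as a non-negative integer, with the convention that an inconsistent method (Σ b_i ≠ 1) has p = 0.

1

b = (-61/36, 13/9, 1/2, 3/4)
c = (0, 23/10, 7/4, 1)
Ac = (0, 0, 69/10, 1287/280)
Σ b_i: (-61/36)·1 + 13/9·1 + 1/2·1 + 3/4·1 = 1 ✓
b·c: 13/9·23/10 + 1/2·7/4 + 3/4·1 = 1781/360 ≠ 1/2 ⇒ order 1.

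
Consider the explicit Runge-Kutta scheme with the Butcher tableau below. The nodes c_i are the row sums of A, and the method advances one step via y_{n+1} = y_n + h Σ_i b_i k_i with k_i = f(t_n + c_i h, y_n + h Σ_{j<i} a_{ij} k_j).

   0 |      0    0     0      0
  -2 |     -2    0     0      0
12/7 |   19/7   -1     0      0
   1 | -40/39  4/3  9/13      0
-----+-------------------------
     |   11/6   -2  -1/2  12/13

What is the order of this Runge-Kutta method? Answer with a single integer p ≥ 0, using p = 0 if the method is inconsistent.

b = (11/6, -2, -1/2, 12/13)
c = (0, -2, 12/7, 1)
Ac = (0, 0, 2, -404/273)
Σ b_i: 11/6·1 + (-2)·1 + (-1/2)·1 + 12/13·1 = 10/39 ≠ 1 ⇒ order 0.

0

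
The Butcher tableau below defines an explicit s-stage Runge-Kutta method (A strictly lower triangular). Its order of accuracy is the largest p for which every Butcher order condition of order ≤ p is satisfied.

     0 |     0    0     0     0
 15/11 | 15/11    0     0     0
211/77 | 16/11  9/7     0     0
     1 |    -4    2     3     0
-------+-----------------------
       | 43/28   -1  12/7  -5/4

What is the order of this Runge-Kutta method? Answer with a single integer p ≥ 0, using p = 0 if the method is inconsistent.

1

b = (43/28, -1, 12/7, -5/4)
c = (0, 15/11, 211/77, 1)
Ac = (0, 0, 135/77, 843/77)
Σ b_i: 43/28·1 + (-1)·1 + 12/7·1 + (-5/4)·1 = 1 ✓
b·c: (-1)·15/11 + 12/7·211/77 + (-5/4)·1 = 4493/2156 ≠ 1/2 ⇒ order 1.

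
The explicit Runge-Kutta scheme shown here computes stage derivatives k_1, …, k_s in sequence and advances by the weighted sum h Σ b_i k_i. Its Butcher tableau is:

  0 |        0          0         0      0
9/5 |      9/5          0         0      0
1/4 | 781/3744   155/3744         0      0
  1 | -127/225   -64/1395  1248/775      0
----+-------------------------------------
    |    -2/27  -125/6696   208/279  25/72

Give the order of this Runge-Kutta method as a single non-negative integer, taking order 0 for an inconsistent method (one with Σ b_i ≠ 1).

b = (-2/27, -125/6696, 208/279, 25/72)
c = (0, 9/5, 1/4, 1)
Ac = (0, 0, 31/416, 8/25)
Σ b_i: (-2/27)·1 + (-125/6696)·1 + 208/279·1 + 25/72·1 = 1 ✓
b·c: (-125/6696)·9/5 + 208/279·1/4 + 25/72·1 = 1/2 ✓
b·c²: (-125/6696)·81/25 + 208/279·1/16 + 25/72·1 = 1/3 ✓
b·Ac: 208/279·31/416 + 25/72·8/25 = 1/6 ✓
b·c³: (-125/6696)·729/125 + 208/279·1/64 + 25/72·1 = 1/4 ✓
b·(c∘Ac): 208/279·31/1664 + 25/72·8/25 = 1/8 ✓
b·Ac²: 208/279·279/2080 + 25/72·(-6/125) = 1/12 ✓
b·A²c: 25/72·3/25 = 1/24 ✓; 4 stages ⇒ order 4.

4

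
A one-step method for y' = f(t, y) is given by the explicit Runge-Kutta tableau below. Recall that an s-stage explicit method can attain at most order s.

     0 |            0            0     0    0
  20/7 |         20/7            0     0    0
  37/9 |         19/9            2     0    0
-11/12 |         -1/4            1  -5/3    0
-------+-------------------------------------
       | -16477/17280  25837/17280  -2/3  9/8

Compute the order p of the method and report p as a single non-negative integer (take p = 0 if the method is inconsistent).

2

b = (-16477/17280, 25837/17280, -2/3, 9/8)
c = (0, 20/7, 37/9, -11/12)
Ac = (0, 0, 40/7, -755/189)
Σ b_i: (-16477/17280)·1 + 25837/17280·1 + (-2/3)·1 + 9/8·1 = 1 ✓
b·c: 25837/17280·20/7 + (-2/3)·37/9 + 9/8·(-11/12) = 1/2 ✓
b·c²: 25837/17280·400/49 + (-2/3)·1369/81 + 9/8·121/144 = 410093/217728 ≠ 1/3 ⇒ order 2.
b·Ac: (-2/3)·40/7 + 9/8·(-755/189) = -465/56 ≠ 1/6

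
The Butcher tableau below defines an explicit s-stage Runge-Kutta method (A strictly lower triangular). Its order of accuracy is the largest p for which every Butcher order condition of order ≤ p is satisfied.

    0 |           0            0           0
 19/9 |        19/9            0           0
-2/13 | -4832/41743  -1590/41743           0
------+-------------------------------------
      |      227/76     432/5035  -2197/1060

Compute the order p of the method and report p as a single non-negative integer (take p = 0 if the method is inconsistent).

3

b = (227/76, 432/5035, -2197/1060)
c = (0, 19/9, -2/13)
Ac = (0, 0, -530/6591)
Σ b_i: 227/76·1 + 432/5035·1 + (-2197/1060)·1 = 1 ✓
b·c: 432/5035·19/9 + (-2197/1060)·(-2/13) = 1/2 ✓
b·c²: 432/5035·361/81 + (-2197/1060)·4/169 = 1/3 ✓
b·Ac: (-2197/1060)·(-530/6591) = 1/6 ✓; 3 stages ⇒ order 3.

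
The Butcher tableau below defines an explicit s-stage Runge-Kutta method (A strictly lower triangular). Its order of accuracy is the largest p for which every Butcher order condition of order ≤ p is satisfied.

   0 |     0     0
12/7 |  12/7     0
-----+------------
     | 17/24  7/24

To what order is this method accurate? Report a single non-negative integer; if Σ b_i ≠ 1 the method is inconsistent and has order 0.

2

b = (17/24, 7/24)
c = (0, 12/7)
Σ b_i: 17/24·1 + 7/24·1 = 1 ✓
b·c: 7/24·12/7 = 1/2 ✓; 2 stages ⇒ order 2.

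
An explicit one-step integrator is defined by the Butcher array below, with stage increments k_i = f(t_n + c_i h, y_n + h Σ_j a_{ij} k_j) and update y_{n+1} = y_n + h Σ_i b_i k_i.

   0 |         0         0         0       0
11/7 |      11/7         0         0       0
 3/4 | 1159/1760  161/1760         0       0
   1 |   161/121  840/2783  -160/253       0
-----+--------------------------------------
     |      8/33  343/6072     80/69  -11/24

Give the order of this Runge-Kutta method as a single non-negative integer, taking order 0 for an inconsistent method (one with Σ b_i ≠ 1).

b = (8/33, 343/6072, 80/69, -11/24)
c = (0, 11/7, 3/4, 1)
Ac = (0, 0, 23/160, 0)
Σ b_i: 8/33·1 + 343/6072·1 + 80/69·1 + (-11/24)·1 = 1 ✓
b·c: 343/6072·11/7 + 80/69·3/4 + (-11/24)·1 = 1/2 ✓
b·c²: 343/6072·121/49 + 80/69·9/16 + (-11/24)·1 = 1/3 ✓
b·Ac: 80/69·23/160 = 1/6 ✓
b·c³: 343/6072·1331/343 + 80/69·27/64 + (-11/24)·1 = 1/4 ✓
b·(c∘Ac): 80/69·69/640 = 1/8 ✓
b·Ac²: 80/69·253/1120 + (-11/24)·30/77 = 1/12 ✓
b·A²c: (-11/24)·(-1/11) = 1/24 ✓; 4 stages ⇒ order 4.

4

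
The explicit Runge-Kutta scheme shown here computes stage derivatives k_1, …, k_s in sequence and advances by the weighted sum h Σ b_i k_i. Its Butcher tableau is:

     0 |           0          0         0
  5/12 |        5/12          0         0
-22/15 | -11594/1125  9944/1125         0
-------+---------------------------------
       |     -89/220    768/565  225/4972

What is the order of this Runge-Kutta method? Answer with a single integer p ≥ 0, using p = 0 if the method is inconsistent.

b = (-89/220, 768/565, 225/4972)
c = (0, 5/12, -22/15)
Ac = (0, 0, 2486/675)
Σ b_i: (-89/220)·1 + 768/565·1 + 225/4972·1 = 1 ✓
b·c: 768/565·5/12 + 225/4972·(-22/15) = 1/2 ✓
b·c²: 768/565·25/144 + 225/4972·484/225 = 1/3 ✓
b·Ac: 225/4972·2486/675 = 1/6 ✓; 3 stages ⇒ order 3.

3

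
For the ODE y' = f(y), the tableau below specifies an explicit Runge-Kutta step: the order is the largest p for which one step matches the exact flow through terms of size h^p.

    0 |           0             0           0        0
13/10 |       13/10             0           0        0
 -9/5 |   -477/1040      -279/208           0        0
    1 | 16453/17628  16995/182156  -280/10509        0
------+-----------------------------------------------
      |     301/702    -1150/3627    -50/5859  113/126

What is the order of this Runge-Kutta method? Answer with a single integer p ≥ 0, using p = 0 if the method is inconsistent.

4

b = (301/702, -1150/3627, -50/5859, 113/126)
c = (0, 13/10, -9/5, 1)
Ac = (0, 0, -279/160, 153/904)
Σ b_i: 301/702·1 + (-1150/3627)·1 + (-50/5859)·1 + 113/126·1 = 1 ✓
b·c: (-1150/3627)·13/10 + (-50/5859)·(-9/5) + 113/126·1 = 1/2 ✓
b·c²: (-1150/3627)·169/100 + (-50/5859)·81/25 + 113/126·1 = 1/3 ✓
b·Ac: (-50/5859)·(-279/160) + 113/126·153/904 = 1/6 ✓
b·c³: (-1150/3627)·2197/1000 + (-50/5859)·(-729/125) + 113/126·1 = 1/4 ✓
b·(c∘Ac): (-50/5859)·2511/800 + 113/126·153/904 = 1/8 ✓
b·Ac²: (-50/5859)·(-3627/1600) + 113/126·129/1808 = 1/12 ✓
b·A²c: 113/126·21/452 = 1/24 ✓; 4 stages ⇒ order 4.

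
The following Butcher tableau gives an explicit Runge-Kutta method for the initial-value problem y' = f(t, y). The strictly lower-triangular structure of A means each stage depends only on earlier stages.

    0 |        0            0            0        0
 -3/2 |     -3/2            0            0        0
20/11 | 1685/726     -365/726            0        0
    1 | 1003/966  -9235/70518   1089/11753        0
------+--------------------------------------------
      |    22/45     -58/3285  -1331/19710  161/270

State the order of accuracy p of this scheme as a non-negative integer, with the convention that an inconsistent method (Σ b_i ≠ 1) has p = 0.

b = (22/45, -58/3285, -1331/19710, 161/270)
c = (0, -3/2, 20/11, 1)
Ac = (0, 0, 365/484, 235/644)
Σ b_i: 22/45·1 + (-58/3285)·1 + (-1331/19710)·1 + 161/270·1 = 1 ✓
b·c: (-58/3285)·(-3/2) + (-1331/19710)·20/11 + 161/270·1 = 1/2 ✓
b·c²: (-58/3285)·9/4 + (-1331/19710)·400/121 + 161/270·1 = 1/3 ✓
b·Ac: (-1331/19710)·365/484 + 161/270·235/644 = 1/6 ✓
b·c³: (-58/3285)·(-27/8) + (-1331/19710)·8000/1331 + 161/270·1 = 1/4 ✓
b·(c∘Ac): (-1331/19710)·1825/1331 + 161/270·235/644 = 1/8 ✓
b·Ac²: (-1331/19710)·(-1095/968) + 161/270·15/1288 = 1/12 ✓
b·A²c: 161/270·45/644 = 1/24 ✓; 4 stages ⇒ order 4.

4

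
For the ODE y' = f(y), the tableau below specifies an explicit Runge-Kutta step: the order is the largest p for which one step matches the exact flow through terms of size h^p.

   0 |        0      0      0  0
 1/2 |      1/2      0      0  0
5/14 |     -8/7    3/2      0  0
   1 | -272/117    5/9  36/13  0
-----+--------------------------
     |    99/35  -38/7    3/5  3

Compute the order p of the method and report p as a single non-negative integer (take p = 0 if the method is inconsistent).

b = (99/35, -38/7, 3/5, 3)
c = (0, 1/2, 5/14, 1)
Ac = (0, 0, 3/4, 2075/1638)
Σ b_i: 99/35·1 + (-38/7)·1 + 3/5·1 + 3·1 = 1 ✓
b·c: (-38/7)·1/2 + 3/5·5/14 + 3·1 = 1/2 ✓
b·c²: (-38/7)·1/4 + 3/5·25/196 + 3·1 = 337/196 ≠ 1/3 ⇒ order 2.
b·Ac: 3/5·3/4 + 3·2075/1638 = 23207/5460 ≠ 1/6

2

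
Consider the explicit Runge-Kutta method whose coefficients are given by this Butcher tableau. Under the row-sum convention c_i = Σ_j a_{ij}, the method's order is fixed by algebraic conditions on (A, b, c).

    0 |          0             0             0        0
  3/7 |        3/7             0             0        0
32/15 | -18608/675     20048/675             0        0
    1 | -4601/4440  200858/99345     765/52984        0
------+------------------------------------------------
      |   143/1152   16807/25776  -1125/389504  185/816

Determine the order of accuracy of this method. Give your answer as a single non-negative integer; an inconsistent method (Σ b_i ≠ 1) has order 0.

b = (143/1152, 16807/25776, -1125/389504, 185/816)
c = (0, 3/7, 32/15, 1)
Ac = (0, 0, 2864/225, 166/185)
Σ b_i: 143/1152·1 + 16807/25776·1 + (-1125/389504)·1 + 185/816·1 = 1 ✓
b·c: 16807/25776·3/7 + (-1125/389504)·32/15 + 185/816·1 = 1/2 ✓
b·c²: 16807/25776·9/49 + (-1125/389504)·1024/225 + 185/816·1 = 1/3 ✓
b·Ac: (-1125/389504)·2864/225 + 185/816·166/185 = 1/6 ✓
b·c³: 16807/25776·27/343 + (-1125/389504)·32768/3375 + 185/816·1 = 1/4 ✓
b·(c∘Ac): (-1125/389504)·91648/3375 + 185/816·166/185 = 1/8 ✓
b·Ac²: (-1125/389504)·2864/525 + 185/816·566/1295 = 1/12 ✓
b·A²c: 185/816·34/185 = 1/24 ✓; 4 stages ⇒ order 4.

4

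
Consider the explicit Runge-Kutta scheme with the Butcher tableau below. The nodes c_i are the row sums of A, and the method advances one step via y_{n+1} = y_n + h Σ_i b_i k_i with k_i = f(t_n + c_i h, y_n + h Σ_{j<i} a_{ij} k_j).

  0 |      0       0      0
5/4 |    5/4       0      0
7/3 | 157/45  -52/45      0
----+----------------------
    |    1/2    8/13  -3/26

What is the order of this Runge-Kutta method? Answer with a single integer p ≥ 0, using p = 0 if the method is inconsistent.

3

b = (1/2, 8/13, -3/26)
c = (0, 5/4, 7/3)
Ac = (0, 0, -13/9)
Σ b_i: 1/2·1 + 8/13·1 + (-3/26)·1 = 1 ✓
b·c: 8/13·5/4 + (-3/26)·7/3 = 1/2 ✓
b·c²: 8/13·25/16 + (-3/26)·49/9 = 1/3 ✓
b·Ac: (-3/26)·(-13/9) = 1/6 ✓; 3 stages ⇒ order 3.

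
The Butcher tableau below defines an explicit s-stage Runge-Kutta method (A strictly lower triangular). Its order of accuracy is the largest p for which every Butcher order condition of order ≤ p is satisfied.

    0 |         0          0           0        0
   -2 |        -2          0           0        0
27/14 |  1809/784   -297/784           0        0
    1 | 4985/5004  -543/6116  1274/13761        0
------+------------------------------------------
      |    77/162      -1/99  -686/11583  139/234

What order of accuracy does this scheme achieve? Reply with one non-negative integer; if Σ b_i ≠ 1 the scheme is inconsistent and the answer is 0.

b = (77/162, -1/99, -686/11583, 139/234)
c = (0, -2, 27/14, 1)
Ac = (0, 0, 297/392, 99/278)
Σ b_i: 77/162·1 + (-1/99)·1 + (-686/11583)·1 + 139/234·1 = 1 ✓
b·c: (-1/99)·(-2) + (-686/11583)·27/14 + 139/234·1 = 1/2 ✓
b·c²: (-1/99)·4 + (-686/11583)·729/196 + 139/234·1 = 1/3 ✓
b·Ac: (-686/11583)·297/392 + 139/234·99/278 = 1/6 ✓
b·c³: (-1/99)·(-8) + (-686/11583)·19683/2744 + 139/234·1 = 1/4 ✓
b·(c∘Ac): (-686/11583)·8019/5488 + 139/234·99/278 = 1/8 ✓
b·Ac²: (-686/11583)·(-297/196) + 139/234·(-3/278) = 1/12 ✓
b·A²c: 139/234·39/556 = 1/24 ✓; 4 stages ⇒ order 4.

4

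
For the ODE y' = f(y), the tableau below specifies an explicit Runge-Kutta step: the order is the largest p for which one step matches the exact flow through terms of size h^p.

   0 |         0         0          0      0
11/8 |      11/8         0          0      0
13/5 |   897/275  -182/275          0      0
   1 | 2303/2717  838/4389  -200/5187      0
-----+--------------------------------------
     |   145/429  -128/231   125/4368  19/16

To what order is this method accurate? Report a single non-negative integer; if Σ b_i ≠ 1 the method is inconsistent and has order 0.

b = (145/429, -128/231, 125/4368, 19/16)
c = (0, 11/8, 13/5, 1)
Ac = (0, 0, -91/100, 37/228)
Σ b_i: 145/429·1 + (-128/231)·1 + 125/4368·1 + 19/16·1 = 1 ✓
b·c: (-128/231)·11/8 + 125/4368·13/5 + 19/16·1 = 1/2 ✓
b·c²: (-128/231)·121/64 + 125/4368·169/25 + 19/16·1 = 1/3 ✓
b·Ac: 125/4368·(-91/100) + 19/16·37/228 = 1/6 ✓
b·c³: (-128/231)·1331/512 + 125/4368·2197/125 + 19/16·1 = 1/4 ✓
b·(c∘Ac): 125/4368·(-1183/500) + 19/16·37/228 = 1/8 ✓
b·Ac²: 125/4368·(-1001/800) + 19/16·61/608 = 1/12 ✓
b·A²c: 19/16·2/57 = 1/24 ✓; 4 stages ⇒ order 4.

4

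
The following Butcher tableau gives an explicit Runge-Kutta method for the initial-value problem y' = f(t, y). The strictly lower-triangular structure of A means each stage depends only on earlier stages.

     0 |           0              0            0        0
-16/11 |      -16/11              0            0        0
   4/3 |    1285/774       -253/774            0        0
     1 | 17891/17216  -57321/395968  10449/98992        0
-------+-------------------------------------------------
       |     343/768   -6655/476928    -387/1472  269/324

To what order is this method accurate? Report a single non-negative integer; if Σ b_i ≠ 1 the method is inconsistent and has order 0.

b = (343/768, -6655/476928, -387/1472, 269/324)
c = (0, -16/11, 4/3, 1)
Ac = (0, 0, 184/387, 189/538)
Σ b_i: 343/768·1 + (-6655/476928)·1 + (-387/1472)·1 + 269/324·1 = 1 ✓
b·c: (-6655/476928)·(-16/11) + (-387/1472)·4/3 + 269/324·1 = 1/2 ✓
b·c²: (-6655/476928)·256/121 + (-387/1472)·16/9 + 269/324·1 = 1/3 ✓
b·Ac: (-387/1472)·184/387 + 269/324·189/538 = 1/6 ✓
b·c³: (-6655/476928)·(-4096/1331) + (-387/1472)·64/27 + 269/324·1 = 1/4 ✓
b·(c∘Ac): (-387/1472)·736/1161 + 269/324·189/538 = 1/8 ✓
b·Ac²: (-387/1472)·(-2944/4257) + 269/324·(-351/2959) = 1/12 ✓
b·A²c: 269/324·27/538 = 1/24 ✓; 4 stages ⇒ order 4.

4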